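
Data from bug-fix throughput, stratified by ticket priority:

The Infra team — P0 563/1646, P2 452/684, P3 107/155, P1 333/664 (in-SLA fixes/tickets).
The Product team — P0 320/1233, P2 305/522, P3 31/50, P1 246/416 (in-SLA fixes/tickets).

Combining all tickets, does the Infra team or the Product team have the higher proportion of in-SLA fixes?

P0: the Infra team 563/1646 = 34.2%, the Product team 320/1233 = 26.0% → the Infra team
P2: the Infra team 452/684 = 66.1%, the Product team 305/522 = 58.4% → the Infra team
P3: the Infra team 107/155 = 69.0%, the Product team 31/50 = 62.0% → the Infra team
P1: the Infra team 333/664 = 50.2%, the Product team 246/416 = 59.1% → the Product team
Overall: the Infra team 1455/3149 = 46.2%, the Product team 902/2221 = 40.6% → the Infra team
(Neither sweeps every ticket group, but the Infra team has the higher pooled rate.)

the Infra team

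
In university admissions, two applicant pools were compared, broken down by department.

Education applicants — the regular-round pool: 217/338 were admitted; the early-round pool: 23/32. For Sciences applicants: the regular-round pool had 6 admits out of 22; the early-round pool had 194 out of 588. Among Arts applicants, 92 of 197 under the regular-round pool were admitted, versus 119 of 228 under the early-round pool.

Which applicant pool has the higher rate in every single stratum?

the early-round pool

Education: the regular-round pool 217/338 = 64.2%, the early-round pool 23/32 = 71.9% → the early-round pool
Sciences: the regular-round pool 6/22 = 27.3%, the early-round pool 194/588 = 33.0% → the early-round pool
Arts: the regular-round pool 92/197 = 46.7%, the early-round pool 119/228 = 52.2% → the early-round pool
The early-round pool has the higher rate in all 3 groups.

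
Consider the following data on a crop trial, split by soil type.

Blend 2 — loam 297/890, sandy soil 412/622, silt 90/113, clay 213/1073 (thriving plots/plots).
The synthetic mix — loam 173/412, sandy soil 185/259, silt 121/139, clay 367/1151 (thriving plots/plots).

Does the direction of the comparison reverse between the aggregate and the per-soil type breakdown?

Loam: Blend 2 297/890 = 33.4%, the synthetic mix 173/412 = 42.0% → the synthetic mix
Sandy soil: Blend 2 412/622 = 66.2%, the synthetic mix 185/259 = 71.4% → the synthetic mix
Silt: Blend 2 90/113 = 79.6%, the synthetic mix 121/139 = 87.1% → the synthetic mix
Clay: Blend 2 213/1073 = 19.9%, the synthetic mix 367/1151 = 31.9% → the synthetic mix
Overall: Blend 2 1012/2698 = 37.5%, the synthetic mix 846/1961 = 43.1% → the synthetic mix
The synthetic mix wins overall and in every soil group — no reversal.

No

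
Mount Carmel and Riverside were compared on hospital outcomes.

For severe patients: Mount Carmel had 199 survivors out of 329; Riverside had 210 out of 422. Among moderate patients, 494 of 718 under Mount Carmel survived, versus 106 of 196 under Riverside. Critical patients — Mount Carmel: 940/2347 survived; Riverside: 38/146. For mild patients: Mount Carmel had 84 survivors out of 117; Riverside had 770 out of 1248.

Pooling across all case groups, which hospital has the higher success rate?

Riverside

Severe: Mount Carmel 199/329 = 60.5%, Riverside 210/422 = 49.8% → Mount Carmel
Moderate: Mount Carmel 494/718 = 68.8%, Riverside 106/196 = 54.1% → Mount Carmel
Critical: Mount Carmel 940/2347 = 40.1%, Riverside 38/146 = 26.0% → Mount Carmel
Mild: Mount Carmel 84/117 = 71.8%, Riverside 770/1248 = 61.7% → Mount Carmel
Overall: Mount Carmel 1717/3511 = 48.9%, Riverside 1124/2012 = 55.9% → Riverside
(Mount Carmel wins every case group but Riverside wins overall — Mount Carmel's patients skew toward the low-rate critical group.)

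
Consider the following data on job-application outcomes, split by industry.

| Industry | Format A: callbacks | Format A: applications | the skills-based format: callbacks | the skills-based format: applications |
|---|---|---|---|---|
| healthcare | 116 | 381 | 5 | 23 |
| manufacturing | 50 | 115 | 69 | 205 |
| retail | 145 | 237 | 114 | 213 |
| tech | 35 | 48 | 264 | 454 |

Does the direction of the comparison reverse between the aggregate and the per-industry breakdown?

Yes

Healthcare: Format A 116/381 = 30.4%, the skills-based format 5/23 = 21.7% → Format A
Manufacturing: Format A 50/115 = 43.5%, the skills-based format 69/205 = 33.7% → Format A
Retail: Format A 145/237 = 61.2%, the skills-based format 114/213 = 53.5% → Format A
Tech: Format A 35/48 = 72.9%, the skills-based format 264/454 = 58.1% → Format A
Overall: Format A 346/781 = 44.3%, the skills-based format 452/895 = 50.5% → the skills-based format
Format A wins each industry group but the skills-based format wins overall — the comparison reverses. Format A's applications skew toward healthcare, which has a lower base rate.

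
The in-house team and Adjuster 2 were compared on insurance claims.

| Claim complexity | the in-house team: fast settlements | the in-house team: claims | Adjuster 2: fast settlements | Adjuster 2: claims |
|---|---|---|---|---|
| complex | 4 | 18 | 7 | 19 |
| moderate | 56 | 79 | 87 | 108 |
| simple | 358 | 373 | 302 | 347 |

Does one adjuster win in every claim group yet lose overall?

Complex: the in-house team 4/18 = 22.2%, Adjuster 2 7/19 = 36.8% → Adjuster 2
Moderate: the in-house team 56/79 = 70.9%, Adjuster 2 87/108 = 80.6% → Adjuster 2
Simple: the in-house team 358/373 = 96.0%, Adjuster 2 302/347 = 87.0% → the in-house team
Overall: the in-house team 418/470 = 88.9%, Adjuster 2 396/474 = 83.5% → the in-house team
Neither sweeps: the in-house team wins 1 of 3 groups, Adjuster 2 wins 2. The in-house team wins overall but not every group — no Simpson reversal.

No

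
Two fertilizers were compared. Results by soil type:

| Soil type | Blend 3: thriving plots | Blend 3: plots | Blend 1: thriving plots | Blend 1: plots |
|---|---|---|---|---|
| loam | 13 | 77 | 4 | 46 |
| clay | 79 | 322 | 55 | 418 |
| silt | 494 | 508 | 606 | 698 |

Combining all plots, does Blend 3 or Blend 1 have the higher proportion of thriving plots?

Blend 3

Loam: Blend 3 13/77 = 16.9%, Blend 1 4/46 = 8.7% → Blend 3
Clay: Blend 3 79/322 = 24.5%, Blend 1 55/418 = 13.2% → Blend 3
Silt: Blend 3 494/508 = 97.2%, Blend 1 606/698 = 86.8% → Blend 3
Overall: Blend 3 586/907 = 64.6%, Blend 1 665/1162 = 57.2% → Blend 3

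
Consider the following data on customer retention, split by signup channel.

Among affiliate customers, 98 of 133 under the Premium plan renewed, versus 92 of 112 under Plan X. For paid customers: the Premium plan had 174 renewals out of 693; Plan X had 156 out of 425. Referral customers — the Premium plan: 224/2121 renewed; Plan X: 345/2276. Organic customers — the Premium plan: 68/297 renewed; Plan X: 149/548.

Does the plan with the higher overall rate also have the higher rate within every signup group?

Affiliate: the Premium plan 98/133 = 73.7%, Plan X 92/112 = 82.1% → Plan X
Paid: the Premium plan 174/693 = 25.1%, Plan X 156/425 = 36.7% → Plan X
Referral: the Premium plan 224/2121 = 10.6%, Plan X 345/2276 = 15.2% → Plan X
Organic: the Premium plan 68/297 = 22.9%, Plan X 149/548 = 27.2% → Plan X
Overall: the Premium plan 564/3244 = 17.4%, Plan X 742/3361 = 22.1% → Plan X
Plan X wins overall and in every signup group — no reversal.

Yes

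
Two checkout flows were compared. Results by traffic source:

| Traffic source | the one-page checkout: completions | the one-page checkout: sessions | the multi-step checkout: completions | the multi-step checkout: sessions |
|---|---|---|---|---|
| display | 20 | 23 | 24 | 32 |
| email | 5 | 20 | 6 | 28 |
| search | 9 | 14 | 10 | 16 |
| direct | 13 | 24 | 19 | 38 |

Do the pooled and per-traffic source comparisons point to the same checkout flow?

Yes

Display: the one-page checkout 20/23 = 87.0%, the multi-step checkout 24/32 = 75.0% → the one-page checkout
Email: the one-page checkout 5/20 = 25.0%, the multi-step checkout 6/28 = 21.4% → the one-page checkout
Search: the one-page checkout 9/14 = 64.3%, the multi-step checkout 10/16 = 62.5% → the one-page checkout
Direct: the one-page checkout 13/24 = 54.2%, the multi-step checkout 19/38 = 50.0% → the one-page checkout
Overall: the one-page checkout 47/81 = 58.0%, the multi-step checkout 59/114 = 51.8% → the one-page checkout
The one-page checkout wins overall and in every traffic group — no reversal.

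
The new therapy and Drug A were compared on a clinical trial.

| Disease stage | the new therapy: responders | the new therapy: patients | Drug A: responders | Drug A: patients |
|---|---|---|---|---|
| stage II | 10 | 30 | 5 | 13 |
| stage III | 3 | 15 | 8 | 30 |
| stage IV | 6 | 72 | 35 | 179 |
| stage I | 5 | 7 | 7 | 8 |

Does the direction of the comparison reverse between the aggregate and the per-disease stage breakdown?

No

Stage II: the new therapy 10/30 = 33.3%, Drug A 5/13 = 38.5% → Drug A
Stage III: the new therapy 3/15 = 20.0%, Drug A 8/30 = 26.7% → Drug A
Stage IV: the new therapy 6/72 = 8.3%, Drug A 35/179 = 19.6% → Drug A
Stage I: the new therapy 5/7 = 71.4%, Drug A 7/8 = 87.5% → Drug A
Overall: the new therapy 24/124 = 19.4%, Drug A 55/230 = 23.9% → Drug A
Drug A wins overall and in every disease group — no reversal.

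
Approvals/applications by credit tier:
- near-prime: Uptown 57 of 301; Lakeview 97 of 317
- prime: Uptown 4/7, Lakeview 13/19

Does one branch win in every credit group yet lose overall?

Near-prime: Uptown 57/301 = 18.9%, Lakeview 97/317 = 30.6% → Lakeview
Prime: Uptown 4/7 = 57.1%, Lakeview 13/19 = 68.4% → Lakeview
Overall: Uptown 61/308 = 19.8%, Lakeview 110/336 = 32.7% → Lakeview
Lakeview wins overall and in every credit group — no reversal.

No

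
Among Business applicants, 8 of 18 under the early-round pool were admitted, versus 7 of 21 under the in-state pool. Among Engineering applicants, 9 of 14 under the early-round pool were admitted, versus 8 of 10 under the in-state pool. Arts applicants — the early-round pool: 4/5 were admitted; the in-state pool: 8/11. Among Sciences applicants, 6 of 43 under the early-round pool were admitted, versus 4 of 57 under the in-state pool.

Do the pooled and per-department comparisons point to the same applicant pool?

No

Business: the early-round pool 8/18 = 44.4%, the in-state pool 7/21 = 33.3% → the early-round pool
Engineering: the early-round pool 9/14 = 64.3%, the in-state pool 8/10 = 80.0% → the in-state pool
Arts: the early-round pool 4/5 = 80.0%, the in-state pool 8/11 = 72.7% → the early-round pool
Sciences: the early-round pool 6/43 = 14.0%, the in-state pool 4/57 = 7.0% → the early-round pool
Overall: the early-round pool 27/80 = 33.8%, the in-state pool 27/99 = 27.3% → the early-round pool
Neither sweeps: the early-round pool wins 3 of 4 groups, the in-state pool wins 1. The early-round pool wins overall but not every group — no Simpson reversal.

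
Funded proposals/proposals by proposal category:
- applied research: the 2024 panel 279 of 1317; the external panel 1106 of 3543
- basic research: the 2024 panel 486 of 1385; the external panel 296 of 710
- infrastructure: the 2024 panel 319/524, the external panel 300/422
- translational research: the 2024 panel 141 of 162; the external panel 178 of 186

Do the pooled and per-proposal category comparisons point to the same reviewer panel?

Yes

Applied research: the 2024 panel 279/1317 = 21.2%, the external panel 1106/3543 = 31.2% → the external panel
Basic research: the 2024 panel 486/1385 = 35.1%, the external panel 296/710 = 41.7% → the external panel
Infrastructure: the 2024 panel 319/524 = 60.9%, the external panel 300/422 = 71.1% → the external panel
Translational research: the 2024 panel 141/162 = 87.0%, the external panel 178/186 = 95.7% → the external panel
Overall: the 2024 panel 1225/3388 = 36.2%, the external panel 1880/4861 = 38.7% → the external panel
The external panel wins overall and in every proposal group — no reversal.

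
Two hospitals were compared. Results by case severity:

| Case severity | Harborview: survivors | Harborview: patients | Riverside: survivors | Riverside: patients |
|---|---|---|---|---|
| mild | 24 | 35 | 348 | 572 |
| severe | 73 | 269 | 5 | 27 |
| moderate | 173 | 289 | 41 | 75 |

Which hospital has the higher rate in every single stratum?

Mild: Harborview 24/35 = 68.6%, Riverside 348/572 = 60.8% → Harborview
Severe: Harborview 73/269 = 27.1%, Riverside 5/27 = 18.5% → Harborview
Moderate: Harborview 173/289 = 59.9%, Riverside 41/75 = 54.7% → Harborview
Harborview has the higher rate in all 3 groups.

Harborview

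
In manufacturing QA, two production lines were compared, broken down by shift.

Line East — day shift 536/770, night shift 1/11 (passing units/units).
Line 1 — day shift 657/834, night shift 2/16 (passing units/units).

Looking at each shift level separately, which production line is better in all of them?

Line 1

Day shift: Line East 536/770 = 69.6%, Line 1 657/834 = 78.8% → Line 1
Night shift: Line East 1/11 = 9.1%, Line 1 2/16 = 12.5% → Line 1
Line 1 has the higher rate in both groups.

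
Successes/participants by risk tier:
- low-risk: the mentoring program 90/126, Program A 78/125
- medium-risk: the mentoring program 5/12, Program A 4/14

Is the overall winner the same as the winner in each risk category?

Yes

Low-risk: the mentoring program 90/126 = 71.4%, Program A 78/125 = 62.4% → the mentoring program
Medium-risk: the mentoring program 5/12 = 41.7%, Program A 4/14 = 28.6% → the mentoring program
Overall: the mentoring program 95/138 = 68.8%, Program A 82/139 = 59.0% → the mentoring program
The mentoring program wins overall and in every risk group — no reversal.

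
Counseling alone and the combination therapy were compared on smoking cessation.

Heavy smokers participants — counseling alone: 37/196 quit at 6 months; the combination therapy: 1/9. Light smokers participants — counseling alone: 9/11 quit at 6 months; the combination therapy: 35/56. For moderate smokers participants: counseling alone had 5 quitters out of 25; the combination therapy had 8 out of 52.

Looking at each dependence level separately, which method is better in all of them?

counseling alone

Heavy smokers: counseling alone 37/196 = 18.9%, the combination therapy 1/9 = 11.1% → counseling alone
Light smokers: counseling alone 9/11 = 81.8%, the combination therapy 35/56 = 62.5% → counseling alone
Moderate smokers: counseling alone 5/25 = 20.0%, the combination therapy 8/52 = 15.4% → counseling alone
Counseling alone has the higher rate in all 3 groups.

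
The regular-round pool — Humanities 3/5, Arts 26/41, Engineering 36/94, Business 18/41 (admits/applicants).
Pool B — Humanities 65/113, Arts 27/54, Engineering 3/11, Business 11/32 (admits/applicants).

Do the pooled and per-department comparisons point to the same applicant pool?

No

Humanities: the regular-round pool 3/5 = 60.0%, Pool B 65/113 = 57.5% → the regular-round pool
Arts: the regular-round pool 26/41 = 63.4%, Pool B 27/54 = 50.0% → the regular-round pool
Engineering: the regular-round pool 36/94 = 38.3%, Pool B 3/11 = 27.3% → the regular-round pool
Business: the regular-round pool 18/41 = 43.9%, Pool B 11/32 = 34.4% → the regular-round pool
Overall: the regular-round pool 83/181 = 45.9%, Pool B 106/210 = 50.5% → Pool B
The regular-round pool wins each department group but Pool B wins overall — the comparison reverses. The regular-round pool's applicants skew toward Engineering, which has a lower base rate.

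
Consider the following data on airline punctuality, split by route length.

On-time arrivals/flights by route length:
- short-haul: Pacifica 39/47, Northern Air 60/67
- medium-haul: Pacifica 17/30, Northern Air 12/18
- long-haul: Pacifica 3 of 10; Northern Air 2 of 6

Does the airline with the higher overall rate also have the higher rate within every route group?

Yes

Short-haul: Pacifica 39/47 = 83.0%, Northern Air 60/67 = 89.6% → Northern Air
Medium-haul: Pacifica 17/30 = 56.7%, Northern Air 12/18 = 66.7% → Northern Air
Long-haul: Pacifica 3/10 = 30.0%, Northern Air 2/6 = 33.3% → Northern Air
Overall: Pacifica 59/87 = 67.8%, Northern Air 74/91 = 81.3% → Northern Air
Northern Air wins overall and in every route group — no reversal.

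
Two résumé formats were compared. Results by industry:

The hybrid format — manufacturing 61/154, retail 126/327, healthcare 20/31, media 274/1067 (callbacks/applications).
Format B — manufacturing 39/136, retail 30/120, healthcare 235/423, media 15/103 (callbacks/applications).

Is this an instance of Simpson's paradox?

Yes

Manufacturing: the hybrid format 61/154 = 39.6%, Format B 39/136 = 28.7% → the hybrid format
Retail: the hybrid format 126/327 = 38.5%, Format B 30/120 = 25.0% → the hybrid format
Healthcare: the hybrid format 20/31 = 64.5%, Format B 235/423 = 55.6% → the hybrid format
Media: the hybrid format 274/1067 = 25.7%, Format B 15/103 = 14.6% → the hybrid format
Overall: the hybrid format 481/1579 = 30.5%, Format B 319/782 = 40.8% → Format B
The hybrid format wins each industry group but Format B wins overall — the comparison reverses. The hybrid format's applications skew toward media, which has a lower base rate.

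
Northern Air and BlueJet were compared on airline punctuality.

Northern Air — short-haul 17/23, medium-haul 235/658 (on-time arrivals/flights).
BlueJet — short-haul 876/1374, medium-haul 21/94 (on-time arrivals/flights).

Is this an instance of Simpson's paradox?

Short-haul: Northern Air 17/23 = 73.9%, BlueJet 876/1374 = 63.8% → Northern Air
Medium-haul: Northern Air 235/658 = 35.7%, BlueJet 21/94 = 22.3% → Northern Air
Overall: Northern Air 252/681 = 37.0%, BlueJet 897/1468 = 61.1% → BlueJet
Northern Air wins each route group but BlueJet wins overall — the comparison reverses. Northern Air's flights skew toward medium-haul, which has a lower base rate.

Yes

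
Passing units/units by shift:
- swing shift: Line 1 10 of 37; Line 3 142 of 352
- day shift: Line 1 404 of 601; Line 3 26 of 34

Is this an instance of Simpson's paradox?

Yes

Swing shift: Line 1 10/37 = 27.0%, Line 3 142/352 = 40.3% → Line 3
Day shift: Line 1 404/601 = 67.2%, Line 3 26/34 = 76.5% → Line 3
Overall: Line 1 414/638 = 64.9%, Line 3 168/386 = 43.5% → Line 1
Line 3 wins each shift group but Line 1 wins overall — the comparison reverses. Line 3's units skew toward swing shift, which has a lower base rate.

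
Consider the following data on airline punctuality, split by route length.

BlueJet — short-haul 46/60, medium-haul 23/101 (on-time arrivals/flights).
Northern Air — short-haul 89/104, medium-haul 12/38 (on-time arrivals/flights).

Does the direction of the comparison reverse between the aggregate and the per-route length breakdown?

Short-haul: BlueJet 46/60 = 76.7%, Northern Air 89/104 = 85.6% → Northern Air
Medium-haul: BlueJet 23/101 = 22.8%, Northern Air 12/38 = 31.6% → Northern Air
Overall: BlueJet 69/161 = 42.9%, Northern Air 101/142 = 71.1% → Northern Air
Northern Air wins overall and in every route group — no reversal.

No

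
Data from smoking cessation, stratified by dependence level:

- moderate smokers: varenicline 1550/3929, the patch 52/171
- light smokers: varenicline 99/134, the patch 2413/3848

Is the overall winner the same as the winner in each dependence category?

No

Moderate smokers: varenicline 1550/3929 = 39.5%, the patch 52/171 = 30.4% → varenicline
Light smokers: varenicline 99/134 = 73.9%, the patch 2413/3848 = 62.7% → varenicline
Overall: varenicline 1649/4063 = 40.6%, the patch 2465/4019 = 61.3% → the patch
Varenicline wins each dependence group but the patch wins overall — the comparison reverses. Varenicline's participants skew toward moderate smokers, which has a lower base rate.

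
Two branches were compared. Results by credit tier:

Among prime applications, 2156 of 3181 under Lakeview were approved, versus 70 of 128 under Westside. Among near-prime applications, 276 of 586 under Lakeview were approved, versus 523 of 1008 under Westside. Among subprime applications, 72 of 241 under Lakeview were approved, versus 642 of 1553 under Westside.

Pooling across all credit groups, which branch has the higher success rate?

Prime: Lakeview 2156/3181 = 67.8%, Westside 70/128 = 54.7% → Lakeview
Near-prime: Lakeview 276/586 = 47.1%, Westside 523/1008 = 51.9% → Westside
Subprime: Lakeview 72/241 = 29.9%, Westside 642/1553 = 41.3% → Westside
Overall: Lakeview 2504/4008 = 62.5%, Westside 1235/2689 = 45.9% → Lakeview
(Neither sweeps every credit group, but Lakeview has the higher pooled rate.)

Lakeview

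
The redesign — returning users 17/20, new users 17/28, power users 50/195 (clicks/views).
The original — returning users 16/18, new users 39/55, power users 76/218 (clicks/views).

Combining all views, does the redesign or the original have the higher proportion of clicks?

Returning users: the redesign 17/20 = 85.0%, the original 16/18 = 88.9% → the original
New users: the redesign 17/28 = 60.7%, the original 39/55 = 70.9% → the original
Power users: the redesign 50/195 = 25.6%, the original 76/218 = 34.9% → the original
Overall: the redesign 84/243 = 34.6%, the original 131/291 = 45.0% → the original

the original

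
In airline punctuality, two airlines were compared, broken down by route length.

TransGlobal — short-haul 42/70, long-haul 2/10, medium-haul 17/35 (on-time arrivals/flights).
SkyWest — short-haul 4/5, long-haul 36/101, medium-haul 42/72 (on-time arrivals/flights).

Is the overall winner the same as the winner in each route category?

Short-haul: TransGlobal 42/70 = 60.0%, SkyWest 4/5 = 80.0% → SkyWest
Long-haul: TransGlobal 2/10 = 20.0%, SkyWest 36/101 = 35.6% → SkyWest
Medium-haul: TransGlobal 17/35 = 48.6%, SkyWest 42/72 = 58.3% → SkyWest
Overall: TransGlobal 61/115 = 53.0%, SkyWest 82/178 = 46.1% → TransGlobal
SkyWest wins each route group but TransGlobal wins overall — the comparison reverses. SkyWest's flights skew toward long-haul, which has a lower base rate.

No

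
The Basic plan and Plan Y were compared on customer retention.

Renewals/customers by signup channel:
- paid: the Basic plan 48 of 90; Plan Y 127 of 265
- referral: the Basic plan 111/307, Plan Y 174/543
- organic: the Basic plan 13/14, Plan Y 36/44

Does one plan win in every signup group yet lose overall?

Paid: the Basic plan 48/90 = 53.3%, Plan Y 127/265 = 47.9% → the Basic plan
Referral: the Basic plan 111/307 = 36.2%, Plan Y 174/543 = 32.0% → the Basic plan
Organic: the Basic plan 13/14 = 92.9%, Plan Y 36/44 = 81.8% → the Basic plan
Overall: the Basic plan 172/411 = 41.8%, Plan Y 337/852 = 39.6% → the Basic plan
The Basic plan wins overall and in every signup group — no reversal.

No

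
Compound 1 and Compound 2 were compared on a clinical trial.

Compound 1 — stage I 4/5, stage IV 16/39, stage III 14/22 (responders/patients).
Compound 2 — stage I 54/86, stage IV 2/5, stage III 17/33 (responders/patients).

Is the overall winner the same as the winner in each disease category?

Stage I: Compound 1 4/5 = 80.0%, Compound 2 54/86 = 62.8% → Compound 1
Stage IV: Compound 1 16/39 = 41.0%, Compound 2 2/5 = 40.0% → Compound 1
Stage III: Compound 1 14/22 = 63.6%, Compound 2 17/33 = 51.5% → Compound 1
Overall: Compound 1 34/66 = 51.5%, Compound 2 73/124 = 58.9% → Compound 2
Compound 1 wins each disease group but Compound 2 wins overall — the comparison reverses. Compound 1's patients skew toward stage IV, which has a lower base rate.

No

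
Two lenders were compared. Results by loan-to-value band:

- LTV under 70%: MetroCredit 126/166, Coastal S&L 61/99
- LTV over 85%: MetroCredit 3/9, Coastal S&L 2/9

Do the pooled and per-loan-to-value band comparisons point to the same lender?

LTV under 70%: MetroCredit 126/166 = 75.9%, Coastal S&L 61/99 = 61.6% → MetroCredit
LTV over 85%: MetroCredit 3/9 = 33.3%, Coastal S&L 2/9 = 22.2% → MetroCredit
Overall: MetroCredit 129/175 = 73.7%, Coastal S&L 63/108 = 58.3% → MetroCredit
MetroCredit wins overall and in every loan-to-value group — no reversal.

Yes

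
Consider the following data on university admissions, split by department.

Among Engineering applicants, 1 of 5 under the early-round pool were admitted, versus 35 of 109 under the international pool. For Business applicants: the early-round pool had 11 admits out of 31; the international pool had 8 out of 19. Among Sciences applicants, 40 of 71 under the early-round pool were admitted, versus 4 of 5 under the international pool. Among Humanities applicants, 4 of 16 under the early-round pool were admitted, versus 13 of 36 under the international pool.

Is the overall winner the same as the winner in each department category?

No

Engineering: the early-round pool 1/5 = 20.0%, the international pool 35/109 = 32.1% → the international pool
Business: the early-round pool 11/31 = 35.5%, the international pool 8/19 = 42.1% → the international pool
Sciences: the early-round pool 40/71 = 56.3%, the international pool 4/5 = 80.0% → the international pool
Humanities: the early-round pool 4/16 = 25.0%, the international pool 13/36 = 36.1% → the international pool
Overall: the early-round pool 56/123 = 45.5%, the international pool 60/169 = 35.5% → the early-round pool
The international pool wins each department group but the early-round pool wins overall — the comparison reverses. The international pool's applicants skew toward Engineering, which has a lower base rate.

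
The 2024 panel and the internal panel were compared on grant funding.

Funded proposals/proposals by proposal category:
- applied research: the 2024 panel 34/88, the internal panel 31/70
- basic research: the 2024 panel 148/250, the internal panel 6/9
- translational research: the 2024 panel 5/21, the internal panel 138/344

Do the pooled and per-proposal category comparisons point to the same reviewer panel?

No

Applied research: the 2024 panel 34/88 = 38.6%, the internal panel 31/70 = 44.3% → the internal panel
Basic research: the 2024 panel 148/250 = 59.2%, the internal panel 6/9 = 66.7% → the internal panel
Translational research: the 2024 panel 5/21 = 23.8%, the internal panel 138/344 = 40.1% → the internal panel
Overall: the 2024 panel 187/359 = 52.1%, the internal panel 175/423 = 41.4% → the 2024 panel
The internal panel wins each proposal group but the 2024 panel wins overall — the comparison reverses. The internal panel's proposals skew toward translational research, which has a lower base rate.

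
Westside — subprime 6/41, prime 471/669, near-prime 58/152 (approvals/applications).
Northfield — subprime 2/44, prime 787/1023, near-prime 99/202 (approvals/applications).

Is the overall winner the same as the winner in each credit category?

Subprime: Westside 6/41 = 14.6%, Northfield 2/44 = 4.5% → Westside
Prime: Westside 471/669 = 70.4%, Northfield 787/1023 = 76.9% → Northfield
Near-prime: Westside 58/152 = 38.2%, Northfield 99/202 = 49.0% → Northfield
Overall: Westside 535/862 = 62.1%, Northfield 888/1269 = 70.0% → Northfield
Neither sweeps: Westside wins 1 of 3 groups, Northfield wins 2. Northfield wins overall but not every group — no Simpson reversal.

No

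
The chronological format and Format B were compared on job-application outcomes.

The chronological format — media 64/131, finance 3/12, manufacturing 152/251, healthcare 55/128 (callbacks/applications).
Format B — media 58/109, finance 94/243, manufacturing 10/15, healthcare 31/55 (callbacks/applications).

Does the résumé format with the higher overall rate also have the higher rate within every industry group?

No

Media: the chronological format 64/131 = 48.9%, Format B 58/109 = 53.2% → Format B
Finance: the chronological format 3/12 = 25.0%, Format B 94/243 = 38.7% → Format B
Manufacturing: the chronological format 152/251 = 60.6%, Format B 10/15 = 66.7% → Format B
Healthcare: the chronological format 55/128 = 43.0%, Format B 31/55 = 56.4% → Format B
Overall: the chronological format 274/522 = 52.5%, Format B 193/422 = 45.7% → the chronological format
Format B wins each industry group but the chronological format wins overall — the comparison reverses. Format B's applications skew toward finance, which has a lower base rate.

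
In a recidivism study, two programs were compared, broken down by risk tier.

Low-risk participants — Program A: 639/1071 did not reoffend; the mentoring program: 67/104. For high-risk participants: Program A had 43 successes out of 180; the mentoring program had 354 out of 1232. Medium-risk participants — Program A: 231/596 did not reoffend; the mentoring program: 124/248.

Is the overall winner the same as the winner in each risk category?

No

Low-risk: Program A 639/1071 = 59.7%, the mentoring program 67/104 = 64.4% → the mentoring program
High-risk: Program A 43/180 = 23.9%, the mentoring program 354/1232 = 28.7% → the mentoring program
Medium-risk: Program A 231/596 = 38.8%, the mentoring program 124/248 = 50.0% → the mentoring program
Overall: Program A 913/1847 = 49.4%, the mentoring program 545/1584 = 34.4% → Program A
The mentoring program wins each risk group but Program A wins overall — the comparison reverses. The mentoring program's participants skew toward high-risk, which has a lower base rate.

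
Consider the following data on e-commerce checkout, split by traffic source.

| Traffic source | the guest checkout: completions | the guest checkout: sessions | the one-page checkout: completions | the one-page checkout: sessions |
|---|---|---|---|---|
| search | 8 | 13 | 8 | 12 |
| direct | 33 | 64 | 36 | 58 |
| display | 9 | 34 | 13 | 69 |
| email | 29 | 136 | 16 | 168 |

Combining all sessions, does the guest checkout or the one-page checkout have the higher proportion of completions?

the guest checkout

Search: the guest checkout 8/13 = 61.5%, the one-page checkout 8/12 = 66.7% → the one-page checkout
Direct: the guest checkout 33/64 = 51.6%, the one-page checkout 36/58 = 62.1% → the one-page checkout
Display: the guest checkout 9/34 = 26.5%, the one-page checkout 13/69 = 18.8% → the guest checkout
Email: the guest checkout 29/136 = 21.3%, the one-page checkout 16/168 = 9.5% → the guest checkout
Overall: the guest checkout 79/247 = 32.0%, the one-page checkout 73/307 = 23.8% → the guest checkout
(Neither sweeps every traffic group, but the guest checkout has the higher pooled rate.)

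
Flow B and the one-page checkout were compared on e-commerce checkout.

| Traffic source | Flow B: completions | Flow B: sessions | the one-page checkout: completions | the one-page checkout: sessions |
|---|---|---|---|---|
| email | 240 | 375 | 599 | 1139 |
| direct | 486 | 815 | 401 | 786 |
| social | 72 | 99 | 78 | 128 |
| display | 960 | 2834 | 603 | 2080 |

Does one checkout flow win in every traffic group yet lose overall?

Email: Flow B 240/375 = 64.0%, the one-page checkout 599/1139 = 52.6% → Flow B
Direct: Flow B 486/815 = 59.6%, the one-page checkout 401/786 = 51.0% → Flow B
Social: Flow B 72/99 = 72.7%, the one-page checkout 78/128 = 60.9% → Flow B
Display: Flow B 960/2834 = 33.9%, the one-page checkout 603/2080 = 29.0% → Flow B
Overall: Flow B 1758/4123 = 42.6%, the one-page checkout 1681/4133 = 40.7% → Flow B
Flow B wins overall and in every traffic group — no reversal.

No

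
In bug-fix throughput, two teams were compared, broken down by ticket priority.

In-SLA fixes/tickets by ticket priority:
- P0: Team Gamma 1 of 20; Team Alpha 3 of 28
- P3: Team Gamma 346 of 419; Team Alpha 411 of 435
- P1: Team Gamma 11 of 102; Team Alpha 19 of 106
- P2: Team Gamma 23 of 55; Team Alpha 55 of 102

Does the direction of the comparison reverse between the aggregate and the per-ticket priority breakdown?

P0: Team Gamma 1/20 = 5.0%, Team Alpha 3/28 = 10.7% → Team Alpha
P3: Team Gamma 346/419 = 82.6%, Team Alpha 411/435 = 94.5% → Team Alpha
P1: Team Gamma 11/102 = 10.8%, Team Alpha 19/106 = 17.9% → Team Alpha
P2: Team Gamma 23/55 = 41.8%, Team Alpha 55/102 = 53.9% → Team Alpha
Overall: Team Gamma 381/596 = 63.9%, Team Alpha 488/671 = 72.7% → Team Alpha
Team Alpha wins overall and in every ticket group — no reversal.

No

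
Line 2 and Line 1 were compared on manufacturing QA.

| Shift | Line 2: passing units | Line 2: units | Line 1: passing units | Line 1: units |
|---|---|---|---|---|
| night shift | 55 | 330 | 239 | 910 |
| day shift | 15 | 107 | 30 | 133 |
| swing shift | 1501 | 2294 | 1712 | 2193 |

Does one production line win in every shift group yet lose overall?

Night shift: Line 2 55/330 = 16.7%, Line 1 239/910 = 26.3% → Line 1
Day shift: Line 2 15/107 = 14.0%, Line 1 30/133 = 22.6% → Line 1
Swing shift: Line 2 1501/2294 = 65.4%, Line 1 1712/2193 = 78.1% → Line 1
Overall: Line 2 1571/2731 = 57.5%, Line 1 1981/3236 = 61.2% → Line 1
Line 1 wins overall and in every shift group — no reversal.

No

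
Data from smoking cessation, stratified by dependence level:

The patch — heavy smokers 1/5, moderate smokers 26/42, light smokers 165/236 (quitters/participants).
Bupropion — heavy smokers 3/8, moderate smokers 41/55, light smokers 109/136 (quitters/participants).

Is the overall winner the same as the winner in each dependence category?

Yes

Heavy smokers: the patch 1/5 = 20.0%, bupropion 3/8 = 37.5% → bupropion
Moderate smokers: the patch 26/42 = 61.9%, bupropion 41/55 = 74.5% → bupropion
Light smokers: the patch 165/236 = 69.9%, bupropion 109/136 = 80.1% → bupropion
Overall: the patch 192/283 = 67.8%, bupropion 153/199 = 76.9% → bupropion
Bupropion wins overall and in every dependence group — no reversal.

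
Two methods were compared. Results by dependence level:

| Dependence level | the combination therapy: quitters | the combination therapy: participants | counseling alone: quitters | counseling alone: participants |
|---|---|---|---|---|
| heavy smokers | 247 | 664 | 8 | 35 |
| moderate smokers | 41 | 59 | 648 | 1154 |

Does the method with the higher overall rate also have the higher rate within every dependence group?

No

Heavy smokers: the combination therapy 247/664 = 37.2%, counseling alone 8/35 = 22.9% → the combination therapy
Moderate smokers: the combination therapy 41/59 = 69.5%, counseling alone 648/1154 = 56.2% → the combination therapy
Overall: the combination therapy 288/723 = 39.8%, counseling alone 656/1189 = 55.2% → counseling alone
The combination therapy wins each dependence group but counseling alone wins overall — the comparison reverses. The combination therapy's participants skew toward heavy smokers, which has a lower base rate.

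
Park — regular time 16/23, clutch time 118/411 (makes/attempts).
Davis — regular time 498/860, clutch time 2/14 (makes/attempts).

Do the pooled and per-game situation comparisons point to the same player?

No

Regular time: Park 16/23 = 69.6%, Davis 498/860 = 57.9% → Park
Clutch time: Park 118/411 = 28.7%, Davis 2/14 = 14.3% → Park
Overall: Park 134/434 = 30.9%, Davis 500/874 = 57.2% → Davis
Park wins each game group but Davis wins overall — the comparison reverses. Park's attempts skew toward clutch time, which has a lower base rate.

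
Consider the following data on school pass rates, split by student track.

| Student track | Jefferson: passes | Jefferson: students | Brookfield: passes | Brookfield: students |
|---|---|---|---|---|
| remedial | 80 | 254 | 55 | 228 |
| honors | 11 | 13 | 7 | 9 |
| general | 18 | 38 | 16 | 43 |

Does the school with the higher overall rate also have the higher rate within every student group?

Remedial: Jefferson 80/254 = 31.5%, Brookfield 55/228 = 24.1% → Jefferson
Honors: Jefferson 11/13 = 84.6%, Brookfield 7/9 = 77.8% → Jefferson
General: Jefferson 18/38 = 47.4%, Brookfield 16/43 = 37.2% → Jefferson
Overall: Jefferson 109/305 = 35.7%, Brookfield 78/280 = 27.9% → Jefferson
Jefferson wins overall and in every student group — no reversal.

Yes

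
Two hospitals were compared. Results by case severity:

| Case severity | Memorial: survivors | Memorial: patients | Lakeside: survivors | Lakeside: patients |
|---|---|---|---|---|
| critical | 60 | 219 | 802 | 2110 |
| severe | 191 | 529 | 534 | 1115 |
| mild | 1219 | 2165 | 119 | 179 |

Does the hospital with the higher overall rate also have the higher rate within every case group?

Critical: Memorial 60/219 = 27.4%, Lakeside 802/2110 = 38.0% → Lakeside
Severe: Memorial 191/529 = 36.1%, Lakeside 534/1115 = 47.9% → Lakeside
Mild: Memorial 1219/2165 = 56.3%, Lakeside 119/179 = 66.5% → Lakeside
Overall: Memorial 1470/2913 = 50.5%, Lakeside 1455/3404 = 42.7% → Memorial
Lakeside wins each case group but Memorial wins overall — the comparison reverses. Lakeside's patients skew toward critical, which has a lower base rate.

No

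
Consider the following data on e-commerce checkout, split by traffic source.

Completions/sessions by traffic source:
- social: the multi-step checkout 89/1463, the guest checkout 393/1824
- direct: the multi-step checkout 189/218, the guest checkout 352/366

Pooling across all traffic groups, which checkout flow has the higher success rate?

Social: the multi-step checkout 89/1463 = 6.1%, the guest checkout 393/1824 = 21.5% → the guest checkout
Direct: the multi-step checkout 189/218 = 86.7%, the guest checkout 352/366 = 96.2% → the guest checkout
Overall: the multi-step checkout 278/1681 = 16.5%, the guest checkout 745/2190 = 34.0% → the guest checkout

the guest checkout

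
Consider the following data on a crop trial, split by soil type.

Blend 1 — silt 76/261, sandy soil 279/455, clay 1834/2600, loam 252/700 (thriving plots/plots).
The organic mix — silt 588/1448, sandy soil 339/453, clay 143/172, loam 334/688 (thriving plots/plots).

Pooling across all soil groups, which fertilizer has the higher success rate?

Silt: Blend 1 76/261 = 29.1%, the organic mix 588/1448 = 40.6% → the organic mix
Sandy soil: Blend 1 279/455 = 61.3%, the organic mix 339/453 = 74.8% → the organic mix
Clay: Blend 1 1834/2600 = 70.5%, the organic mix 143/172 = 83.1% → the organic mix
Loam: Blend 1 252/700 = 36.0%, the organic mix 334/688 = 48.5% → the organic mix
Overall: Blend 1 2441/4016 = 60.8%, the organic mix 1404/2761 = 50.9% → Blend 1
(The organic mix wins every soil group but Blend 1 wins overall — the organic mix's plots skew toward the low-rate silt group.)

Blend 1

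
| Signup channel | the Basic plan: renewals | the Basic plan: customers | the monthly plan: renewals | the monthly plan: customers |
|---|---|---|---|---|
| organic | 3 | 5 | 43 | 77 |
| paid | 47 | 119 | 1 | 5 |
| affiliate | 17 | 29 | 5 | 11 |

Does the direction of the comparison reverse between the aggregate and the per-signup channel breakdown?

Organic: the Basic plan 3/5 = 60.0%, the monthly plan 43/77 = 55.8% → the Basic plan
Paid: the Basic plan 47/119 = 39.5%, the monthly plan 1/5 = 20.0% → the Basic plan
Affiliate: the Basic plan 17/29 = 58.6%, the monthly plan 5/11 = 45.5% → the Basic plan
Overall: the Basic plan 67/153 = 43.8%, the monthly plan 49/93 = 52.7% → the monthly plan
The Basic plan wins each signup group but the monthly plan wins overall — the comparison reverses. The Basic plan's customers skew toward paid, which has a lower base rate.

Yes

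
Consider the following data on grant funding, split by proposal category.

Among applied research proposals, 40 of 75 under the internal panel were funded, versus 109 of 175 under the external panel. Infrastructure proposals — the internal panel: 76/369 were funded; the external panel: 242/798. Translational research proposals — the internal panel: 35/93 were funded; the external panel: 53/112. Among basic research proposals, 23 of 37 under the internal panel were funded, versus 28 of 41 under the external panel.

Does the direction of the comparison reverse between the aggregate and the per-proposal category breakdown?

Applied research: the internal panel 40/75 = 53.3%, the external panel 109/175 = 62.3% → the external panel
Infrastructure: the internal panel 76/369 = 20.6%, the external panel 242/798 = 30.3% → the external panel
Translational research: the internal panel 35/93 = 37.6%, the external panel 53/112 = 47.3% → the external panel
Basic research: the internal panel 23/37 = 62.2%, the external panel 28/41 = 68.3% → the external panel
Overall: the internal panel 174/574 = 30.3%, the external panel 432/1126 = 38.4% → the external panel
The external panel wins overall and in every proposal group — no reversal.

No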